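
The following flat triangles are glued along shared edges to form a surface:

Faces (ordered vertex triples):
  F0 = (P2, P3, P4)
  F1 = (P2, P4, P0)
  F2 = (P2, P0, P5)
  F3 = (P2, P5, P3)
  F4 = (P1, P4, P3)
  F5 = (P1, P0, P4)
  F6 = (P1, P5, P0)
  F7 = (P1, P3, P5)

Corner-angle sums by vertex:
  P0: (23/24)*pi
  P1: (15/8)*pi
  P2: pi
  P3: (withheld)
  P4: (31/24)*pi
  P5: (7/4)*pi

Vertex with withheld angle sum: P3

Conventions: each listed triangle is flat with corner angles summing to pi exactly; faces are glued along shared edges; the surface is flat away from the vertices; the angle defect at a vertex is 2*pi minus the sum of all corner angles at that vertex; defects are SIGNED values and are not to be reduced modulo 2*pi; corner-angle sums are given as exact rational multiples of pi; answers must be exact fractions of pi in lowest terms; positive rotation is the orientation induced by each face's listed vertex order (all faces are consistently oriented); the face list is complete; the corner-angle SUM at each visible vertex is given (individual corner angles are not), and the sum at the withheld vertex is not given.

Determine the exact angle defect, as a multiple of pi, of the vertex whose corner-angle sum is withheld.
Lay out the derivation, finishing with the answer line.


V = 6, E = 12, F = 8; chi = V - E + F = 2
Gauss-Bonnet: total defect = 2*pi*chi = 4*pi; visible defects sum to (25/8)*pi

Answer: defect(P3) = (7/8)*pi


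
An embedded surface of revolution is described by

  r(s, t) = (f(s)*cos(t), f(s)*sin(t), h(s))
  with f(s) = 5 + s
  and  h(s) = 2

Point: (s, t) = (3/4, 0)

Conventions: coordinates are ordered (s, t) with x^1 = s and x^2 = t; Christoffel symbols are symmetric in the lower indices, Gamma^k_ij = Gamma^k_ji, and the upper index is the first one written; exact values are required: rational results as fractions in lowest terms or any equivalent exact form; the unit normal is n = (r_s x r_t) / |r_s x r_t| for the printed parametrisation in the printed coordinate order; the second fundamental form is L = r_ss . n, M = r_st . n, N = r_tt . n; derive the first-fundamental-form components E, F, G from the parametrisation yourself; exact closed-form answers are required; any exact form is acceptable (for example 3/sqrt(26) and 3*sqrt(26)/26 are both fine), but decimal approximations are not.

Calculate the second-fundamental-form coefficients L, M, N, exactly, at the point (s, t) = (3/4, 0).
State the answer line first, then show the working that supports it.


Answer: L = 0, M = 0, N = 0

f = 23/4, f' = 1, f'' = 0, h' = 0, h'' = 0
E = 1, F = 0, G = 529/16; answer radicand W^2 = 1
unnormalised second-form numerators: l = 0, m = 0, n = 0; L = l/sqrt(1), and similarly M = m/sqrt(W^2), N = n/sqrt(W^2)


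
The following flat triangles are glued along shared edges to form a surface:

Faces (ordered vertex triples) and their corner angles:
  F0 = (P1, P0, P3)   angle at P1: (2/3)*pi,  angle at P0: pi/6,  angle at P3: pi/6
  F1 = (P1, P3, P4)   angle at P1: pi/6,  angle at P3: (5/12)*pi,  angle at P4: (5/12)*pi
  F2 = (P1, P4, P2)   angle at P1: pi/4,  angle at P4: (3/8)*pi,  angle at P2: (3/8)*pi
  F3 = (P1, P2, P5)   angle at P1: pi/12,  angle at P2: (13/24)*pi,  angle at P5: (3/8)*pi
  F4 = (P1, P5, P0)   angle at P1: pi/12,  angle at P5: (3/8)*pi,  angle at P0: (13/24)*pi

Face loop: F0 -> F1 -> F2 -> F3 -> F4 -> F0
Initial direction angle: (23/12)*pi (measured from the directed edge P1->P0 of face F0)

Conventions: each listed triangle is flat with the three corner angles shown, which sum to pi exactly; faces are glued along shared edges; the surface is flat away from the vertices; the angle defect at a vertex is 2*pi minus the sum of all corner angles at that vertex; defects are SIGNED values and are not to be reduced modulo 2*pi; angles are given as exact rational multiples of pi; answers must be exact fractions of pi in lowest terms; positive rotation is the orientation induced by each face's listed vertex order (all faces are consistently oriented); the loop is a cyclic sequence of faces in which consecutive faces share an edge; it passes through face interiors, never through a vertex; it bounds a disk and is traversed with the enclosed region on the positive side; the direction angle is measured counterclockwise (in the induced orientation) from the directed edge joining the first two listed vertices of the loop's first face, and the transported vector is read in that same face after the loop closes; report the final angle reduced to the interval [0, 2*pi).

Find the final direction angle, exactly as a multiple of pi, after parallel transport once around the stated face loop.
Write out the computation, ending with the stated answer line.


enclosed vertex P1: corner angles sum to (5/4)*pi, defect = 2*pi - (5/4)*pi = (3/4)*pi
final direction = starting direction + enclosed defect total, reduced mod 2*pi (induced orientation)
final angle = (23/12)*pi + (3/4)*pi = (2/3)*pi (mod 2*pi)

Answer: final direction angle = (2/3)*pi


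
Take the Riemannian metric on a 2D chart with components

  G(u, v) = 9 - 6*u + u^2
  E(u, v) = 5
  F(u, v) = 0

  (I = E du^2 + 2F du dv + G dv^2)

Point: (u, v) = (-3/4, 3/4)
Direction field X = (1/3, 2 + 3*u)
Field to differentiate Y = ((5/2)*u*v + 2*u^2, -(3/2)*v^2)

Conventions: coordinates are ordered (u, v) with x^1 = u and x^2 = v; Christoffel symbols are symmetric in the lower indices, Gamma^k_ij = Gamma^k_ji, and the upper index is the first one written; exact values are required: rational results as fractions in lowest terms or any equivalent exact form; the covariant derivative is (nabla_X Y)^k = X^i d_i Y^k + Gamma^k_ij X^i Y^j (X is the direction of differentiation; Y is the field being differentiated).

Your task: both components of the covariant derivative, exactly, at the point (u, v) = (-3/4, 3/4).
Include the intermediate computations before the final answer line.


E = 5, F = 0, G = 225/16 at the point
E_u = 0, E_v = 0, F_u = 0, F_v = 0, G_u = -15/2, G_v = 0
EG - F^2 = 1125/16;  g^inv = (16/1125) * [[225/16, 0], [0, 5]]
first-kind symbols [ij,l] = (1/2)(d_i g_jl + d_j g_il - d_l g_ij): [uu,u] = E_u/2 = 0, [uu,v] = F_u - E_v/2 = 0, [uv,u] = E_v/2 = 0, [uv,v] = G_u/2 = -15/4, [vv,u] = F_v - G_u/2 = 15/4, [vv,v] = G_v/2 = 0
Gamma^u_ij = (G*[ij,u] - F*[ij,v])/(EG - F^2), Gamma^v_ij = (E*[ij,v] - F*[ij,u])/(EG - F^2)
Gamma_uuu = 0, Gamma_uuv = 0, Gamma_uvv = 3/4, Gamma_vuu = 0, Gamma_vuv = -4/15, Gamma_vvv = 0
X = (1/3, -1/4), Y = (-9/32, -27/32) at the point

Answer: (nabla_X Y)^u = 129/512, (nabla_X Y)^v = 99/160


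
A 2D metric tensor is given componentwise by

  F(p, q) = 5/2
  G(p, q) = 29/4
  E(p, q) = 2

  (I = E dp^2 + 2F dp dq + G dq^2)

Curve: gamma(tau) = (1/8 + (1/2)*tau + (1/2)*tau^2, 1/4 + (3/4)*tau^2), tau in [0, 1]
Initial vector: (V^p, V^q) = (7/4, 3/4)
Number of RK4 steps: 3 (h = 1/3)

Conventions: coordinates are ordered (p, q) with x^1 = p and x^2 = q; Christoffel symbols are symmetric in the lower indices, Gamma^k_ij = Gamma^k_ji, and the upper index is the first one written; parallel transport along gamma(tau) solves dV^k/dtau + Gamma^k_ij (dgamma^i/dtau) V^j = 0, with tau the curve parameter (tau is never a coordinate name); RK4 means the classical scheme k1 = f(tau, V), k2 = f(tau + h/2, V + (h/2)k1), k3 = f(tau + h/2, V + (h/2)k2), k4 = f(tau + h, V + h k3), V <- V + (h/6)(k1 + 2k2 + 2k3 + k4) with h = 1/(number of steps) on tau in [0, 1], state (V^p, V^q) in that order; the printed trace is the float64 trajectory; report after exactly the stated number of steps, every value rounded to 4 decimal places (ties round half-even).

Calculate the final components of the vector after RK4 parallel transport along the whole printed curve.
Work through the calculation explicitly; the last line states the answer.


gamma'(tau) = (1/2 + tau, (3/2)*tau); f(tau, V)^k = -Gamma^k_ij(gamma(tau)) gamma'^i(tau) V^j; h = 1/3; intermediate values shown to 6 dp
curve data and Christoffel symbols at the stage parameters:
  tau = 0.000000: gamma = (0.125000, 0.250000), gamma' = (0.500000, 0.000000); Gamma_ppp = 0.000000, Gamma_ppq = 0.000000, Gamma_pqq = 0.000000, Gamma_qpp = 0.000000, Gamma_qpq = 0.000000, Gamma_qqq = 0.000000
  tau = 0.166667: gamma = (0.222222, 0.270833), gamma' = (0.666667, 0.250000); Gamma_ppp = 0.000000, Gamma_ppq = 0.000000, Gamma_pqq = 0.000000, Gamma_qpp = 0.000000, Gamma_qpq = 0.000000, Gamma_qqq = 0.000000
  tau = 0.333333: gamma = (0.347222, 0.333333), gamma' = (0.833333, 0.500000); Gamma_ppp = 0.000000, Gamma_ppq = 0.000000, Gamma_pqq = 0.000000, Gamma_qpp = 0.000000, Gamma_qpq = 0.000000, Gamma_qqq = 0.000000
  tau = 0.500000: gamma = (0.500000, 0.437500), gamma' = (1.000000, 0.750000); Gamma_ppp = 0.000000, Gamma_ppq = 0.000000, Gamma_pqq = 0.000000, Gamma_qpp = 0.000000, Gamma_qpq = 0.000000, Gamma_qqq = 0.000000
  tau = 0.666667: gamma = (0.680556, 0.583333), gamma' = (1.166667, 1.000000); Gamma_ppp = 0.000000, Gamma_ppq = 0.000000, Gamma_pqq = 0.000000, Gamma_qpp = 0.000000, Gamma_qpq = 0.000000, Gamma_qqq = 0.000000
  tau = 0.833333: gamma = (0.888889, 0.770833), gamma' = (1.333333, 1.250000); Gamma_ppp = 0.000000, Gamma_ppq = 0.000000, Gamma_pqq = 0.000000, Gamma_qpp = 0.000000, Gamma_qpq = 0.000000, Gamma_qqq = 0.000000
  tau = 1.000000: gamma = (1.125000, 1.000000), gamma' = (1.500000, 1.500000); Gamma_ppp = 0.000000, Gamma_ppq = 0.000000, Gamma_pqq = 0.000000, Gamma_qpp = 0.000000, Gamma_qpq = 0.000000, Gamma_qqq = 0.000000
step 0: V^p = 1.7500, V^q = 0.7500
step 1: k1 = (0.000000, 0.000000), k2 = (0.000000, 0.000000), k3 = (0.000000, 0.000000), k4 = (0.000000, 0.000000); V <- V + (h/6)(k1 + 2k2 + 2k3 + k4): V^p = 1.7500, V^q = 0.7500
step 2: k1 = (0.000000, 0.000000), k2 = (0.000000, 0.000000), k3 = (0.000000, 0.000000), k4 = (0.000000, 0.000000); V <- V + (h/6)(k1 + 2k2 + 2k3 + k4): V^p = 1.7500, V^q = 0.7500
step 3: k1 = (0.000000, 0.000000), k2 = (0.000000, 0.000000), k3 = (0.000000, 0.000000), k4 = (0.000000, 0.000000); V <- V + (h/6)(k1 + 2k2 + 2k3 + k4): V^p = 1.7500, V^q = 0.7500

Answer: V^p = 1.7500, V^q = 0.7500


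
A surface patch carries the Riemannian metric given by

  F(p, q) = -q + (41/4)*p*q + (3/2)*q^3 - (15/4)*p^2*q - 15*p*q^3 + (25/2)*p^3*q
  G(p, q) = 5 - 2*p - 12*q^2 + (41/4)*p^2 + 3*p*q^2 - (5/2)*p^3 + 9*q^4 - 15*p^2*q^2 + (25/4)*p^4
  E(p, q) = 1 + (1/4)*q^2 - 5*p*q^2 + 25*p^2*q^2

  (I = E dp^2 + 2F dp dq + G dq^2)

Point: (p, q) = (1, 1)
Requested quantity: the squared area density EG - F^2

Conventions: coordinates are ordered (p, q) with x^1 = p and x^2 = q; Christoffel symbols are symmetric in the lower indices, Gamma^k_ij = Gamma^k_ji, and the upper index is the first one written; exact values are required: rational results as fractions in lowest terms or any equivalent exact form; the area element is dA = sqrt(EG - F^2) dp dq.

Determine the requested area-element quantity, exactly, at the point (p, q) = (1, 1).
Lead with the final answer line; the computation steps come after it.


Answer: EG - F^2 = 89/4

E = 85/4, F = 9/2, G = 2; EG - F^2 = 89/4


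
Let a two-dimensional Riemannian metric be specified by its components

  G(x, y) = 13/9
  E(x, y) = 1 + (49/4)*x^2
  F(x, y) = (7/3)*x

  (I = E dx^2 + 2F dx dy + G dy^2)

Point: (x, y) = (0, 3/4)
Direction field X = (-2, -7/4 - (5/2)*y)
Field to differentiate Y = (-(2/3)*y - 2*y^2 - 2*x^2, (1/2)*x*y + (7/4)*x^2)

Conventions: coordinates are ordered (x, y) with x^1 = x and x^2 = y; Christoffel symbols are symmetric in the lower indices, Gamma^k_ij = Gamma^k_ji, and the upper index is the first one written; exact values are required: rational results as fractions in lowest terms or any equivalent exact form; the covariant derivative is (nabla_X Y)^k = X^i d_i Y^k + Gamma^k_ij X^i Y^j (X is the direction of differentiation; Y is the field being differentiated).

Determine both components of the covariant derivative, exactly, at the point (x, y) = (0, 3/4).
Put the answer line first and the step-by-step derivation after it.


Answer: (nabla_X Y)^x = 319/24, (nabla_X Y)^y = 9/2

E = 1, F = 0, G = 13/9 at the point
E_x = 0, E_y = 0, F_x = 7/3, F_y = 0, G_x = 0, G_y = 0
EG - F^2 = 13/9;  g^inv = (9/13) * [[13/9, 0], [0, 1]]
first-kind symbols [ij,l] = (1/2)(d_i g_jl + d_j g_il - d_l g_ij): [xx,x] = E_x/2 = 0, [xx,y] = F_x - E_y/2 = 7/3, [xy,x] = E_y/2 = 0, [xy,y] = G_x/2 = 0, [yy,x] = F_y - G_x/2 = 0, [yy,y] = G_y/2 = 0
Gamma^x_ij = (G*[ij,x] - F*[ij,y])/(EG - F^2), Gamma^y_ij = (E*[ij,y] - F*[ij,x])/(EG - F^2)
Gamma_xxx = 0, Gamma_xxy = 0, Gamma_xyy = 0, Gamma_yxx = 21/13, Gamma_yxy = 0, Gamma_yyy = 0
X = (-2, -29/8), Y = (-13/8, 0) at the point


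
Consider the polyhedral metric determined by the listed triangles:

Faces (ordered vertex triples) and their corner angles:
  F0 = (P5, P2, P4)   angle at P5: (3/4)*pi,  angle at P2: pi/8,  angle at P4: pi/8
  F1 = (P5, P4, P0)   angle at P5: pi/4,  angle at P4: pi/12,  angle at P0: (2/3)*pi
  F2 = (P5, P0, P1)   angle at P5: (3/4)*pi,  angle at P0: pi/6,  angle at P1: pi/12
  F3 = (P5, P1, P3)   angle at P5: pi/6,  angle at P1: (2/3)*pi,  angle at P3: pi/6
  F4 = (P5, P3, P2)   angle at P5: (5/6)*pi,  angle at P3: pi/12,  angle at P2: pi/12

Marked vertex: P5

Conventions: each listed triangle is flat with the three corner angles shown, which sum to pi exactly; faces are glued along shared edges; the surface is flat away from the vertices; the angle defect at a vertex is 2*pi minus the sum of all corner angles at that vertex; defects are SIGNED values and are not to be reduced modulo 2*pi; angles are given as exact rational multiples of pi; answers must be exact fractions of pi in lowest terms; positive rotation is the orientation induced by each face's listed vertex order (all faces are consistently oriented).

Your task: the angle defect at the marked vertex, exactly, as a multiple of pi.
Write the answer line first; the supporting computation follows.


Answer: defect(P5) = (-3/4)*pi

Sum of corner angles at P5: (11/4)*pi
defect = 2*pi - (11/4)*pi


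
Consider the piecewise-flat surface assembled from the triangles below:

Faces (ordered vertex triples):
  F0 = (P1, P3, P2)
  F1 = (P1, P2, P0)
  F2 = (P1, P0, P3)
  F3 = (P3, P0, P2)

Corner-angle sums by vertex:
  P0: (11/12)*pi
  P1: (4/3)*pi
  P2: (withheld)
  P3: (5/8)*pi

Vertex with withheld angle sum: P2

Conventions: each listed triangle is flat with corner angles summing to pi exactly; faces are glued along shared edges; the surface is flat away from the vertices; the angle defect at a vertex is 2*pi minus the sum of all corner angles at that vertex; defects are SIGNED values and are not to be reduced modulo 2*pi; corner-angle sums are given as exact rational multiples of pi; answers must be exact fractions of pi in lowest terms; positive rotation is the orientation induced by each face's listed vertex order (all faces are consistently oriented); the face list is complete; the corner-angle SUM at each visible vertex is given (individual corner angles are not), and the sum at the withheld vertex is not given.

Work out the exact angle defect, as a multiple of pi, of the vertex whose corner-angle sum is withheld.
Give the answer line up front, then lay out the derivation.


Answer: defect(P2) = (7/8)*pi

V = 4, E = 6, F = 4; chi = V - E + F = 2
Gauss-Bonnet: total defect = 2*pi*chi = 4*pi; visible defects sum to (25/8)*pi


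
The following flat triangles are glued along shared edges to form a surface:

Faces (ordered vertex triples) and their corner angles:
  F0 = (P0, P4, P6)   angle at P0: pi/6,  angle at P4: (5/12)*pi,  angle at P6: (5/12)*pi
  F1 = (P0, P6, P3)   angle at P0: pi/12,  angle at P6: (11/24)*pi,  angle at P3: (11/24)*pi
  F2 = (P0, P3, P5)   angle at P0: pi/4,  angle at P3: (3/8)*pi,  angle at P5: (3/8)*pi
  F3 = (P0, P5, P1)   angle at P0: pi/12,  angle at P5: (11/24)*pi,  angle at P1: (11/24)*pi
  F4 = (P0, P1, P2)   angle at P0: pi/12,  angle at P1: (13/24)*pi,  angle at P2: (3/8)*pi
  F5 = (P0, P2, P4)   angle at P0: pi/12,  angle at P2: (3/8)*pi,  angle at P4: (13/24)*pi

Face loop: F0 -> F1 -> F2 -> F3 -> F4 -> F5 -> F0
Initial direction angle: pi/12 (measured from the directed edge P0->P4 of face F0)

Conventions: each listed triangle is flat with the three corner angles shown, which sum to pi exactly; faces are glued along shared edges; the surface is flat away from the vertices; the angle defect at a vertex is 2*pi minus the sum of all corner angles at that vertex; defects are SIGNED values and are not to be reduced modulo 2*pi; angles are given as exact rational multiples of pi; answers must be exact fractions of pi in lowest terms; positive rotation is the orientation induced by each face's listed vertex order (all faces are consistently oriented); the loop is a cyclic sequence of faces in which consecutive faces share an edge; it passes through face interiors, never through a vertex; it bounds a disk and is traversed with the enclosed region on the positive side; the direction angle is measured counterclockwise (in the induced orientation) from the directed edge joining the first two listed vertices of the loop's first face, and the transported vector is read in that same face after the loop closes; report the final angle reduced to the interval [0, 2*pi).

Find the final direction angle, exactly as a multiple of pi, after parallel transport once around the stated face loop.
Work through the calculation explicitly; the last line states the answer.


enclosed vertex P0: corner angles sum to (3/4)*pi, defect = 2*pi - (3/4)*pi = (5/4)*pi
the rotation equals the total enclosed defect, so the final angle is initial + defects (mod 2*pi)
final angle = pi/12 + (5/4)*pi = (4/3)*pi (mod 2*pi)

Answer: final direction angle = (4/3)*pi


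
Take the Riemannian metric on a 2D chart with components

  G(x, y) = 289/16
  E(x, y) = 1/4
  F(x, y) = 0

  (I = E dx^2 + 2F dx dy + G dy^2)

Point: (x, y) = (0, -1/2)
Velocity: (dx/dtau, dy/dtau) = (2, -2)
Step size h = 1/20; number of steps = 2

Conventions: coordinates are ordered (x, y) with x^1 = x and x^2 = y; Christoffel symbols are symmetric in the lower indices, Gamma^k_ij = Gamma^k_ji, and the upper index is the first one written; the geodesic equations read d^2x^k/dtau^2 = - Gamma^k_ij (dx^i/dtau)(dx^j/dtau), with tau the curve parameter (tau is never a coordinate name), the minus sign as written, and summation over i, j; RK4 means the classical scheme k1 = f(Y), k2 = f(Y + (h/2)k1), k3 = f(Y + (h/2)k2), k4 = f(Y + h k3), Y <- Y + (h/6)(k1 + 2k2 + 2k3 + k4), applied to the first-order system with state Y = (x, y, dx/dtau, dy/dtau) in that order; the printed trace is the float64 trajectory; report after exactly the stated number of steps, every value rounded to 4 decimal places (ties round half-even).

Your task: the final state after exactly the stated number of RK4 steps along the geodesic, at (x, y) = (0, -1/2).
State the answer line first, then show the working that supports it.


Answer: x = 0.2000, y = -0.7000, dx/dtau = 2.0000, dy/dtau = -2.0000

f(Y) = (dx/dtau, dy/dtau, -Gamma^x_ij Y'^i Y'^j, -Gamma^y_ij Y'^i Y'^j) with the Gammas evaluated at the stage position; h = 0.050000; intermediate values shown to 6 dp
step 0: x = 0.0000, y = -0.5000, dx/dtau = 2.0000, dy/dtau = -2.0000
step 1:
  k1: at (x, y) = (0.000000, -0.500000), (dx/dtau, dy/dtau) = (2.000000, -2.000000); Gamma_xxx = 0.000000, Gamma_xxy = 0.000000, Gamma_xyy = 0.000000, Gamma_yxx = 0.000000, Gamma_yxy = 0.000000, Gamma_yyy = 0.000000; k1 = (2.000000, -2.000000, 0.000000, 0.000000)
  k2: at (x, y) = (0.050000, -0.550000), (dx/dtau, dy/dtau) = (2.000000, -2.000000); Gamma_xxx = 0.000000, Gamma_xxy = 0.000000, Gamma_xyy = 0.000000, Gamma_yxx = 0.000000, Gamma_yxy = 0.000000, Gamma_yyy = 0.000000; k2 = (2.000000, -2.000000, 0.000000, 0.000000)
  k3: at (x, y) = (0.050000, -0.550000), (dx/dtau, dy/dtau) = (2.000000, -2.000000); Gamma_xxx = 0.000000, Gamma_xxy = 0.000000, Gamma_xyy = 0.000000, Gamma_yxx = 0.000000, Gamma_yxy = 0.000000, Gamma_yyy = 0.000000; k3 = (2.000000, -2.000000, 0.000000, 0.000000)
  k4: at (x, y) = (0.100000, -0.600000), (dx/dtau, dy/dtau) = (2.000000, -2.000000); Gamma_xxx = 0.000000, Gamma_xxy = 0.000000, Gamma_xyy = 0.000000, Gamma_yxx = 0.000000, Gamma_yxy = 0.000000, Gamma_yyy = 0.000000; k4 = (2.000000, -2.000000, 0.000000, 0.000000)
  Y <- Y + (h/6)(k1 + 2k2 + 2k3 + k4): x = 0.1000, y = -0.6000, dx/dtau = 2.0000, dy/dtau = -2.0000
step 2:
  k1: at (x, y) = (0.100000, -0.600000), (dx/dtau, dy/dtau) = (2.000000, -2.000000); Gamma_xxx = 0.000000, Gamma_xxy = 0.000000, Gamma_xyy = 0.000000, Gamma_yxx = 0.000000, Gamma_yxy = 0.000000, Gamma_yyy = 0.000000; k1 = (2.000000, -2.000000, 0.000000, 0.000000)
  k2: at (x, y) = (0.150000, -0.650000), (dx/dtau, dy/dtau) = (2.000000, -2.000000); Gamma_xxx = 0.000000, Gamma_xxy = 0.000000, Gamma_xyy = 0.000000, Gamma_yxx = 0.000000, Gamma_yxy = 0.000000, Gamma_yyy = 0.000000; k2 = (2.000000, -2.000000, 0.000000, 0.000000)
  k3: at (x, y) = (0.150000, -0.650000), (dx/dtau, dy/dtau) = (2.000000, -2.000000); Gamma_xxx = 0.000000, Gamma_xxy = 0.000000, Gamma_xyy = 0.000000, Gamma_yxx = 0.000000, Gamma_yxy = 0.000000, Gamma_yyy = 0.000000; k3 = (2.000000, -2.000000, 0.000000, 0.000000)
  k4: at (x, y) = (0.200000, -0.700000), (dx/dtau, dy/dtau) = (2.000000, -2.000000); Gamma_xxx = 0.000000, Gamma_xxy = 0.000000, Gamma_xyy = 0.000000, Gamma_yxx = 0.000000, Gamma_yxy = 0.000000, Gamma_yyy = 0.000000; k4 = (2.000000, -2.000000, 0.000000, 0.000000)
  Y <- Y + (h/6)(k1 + 2k2 + 2k3 + k4): x = 0.2000, y = -0.7000, dx/dtau = 2.0000, dy/dtau = -2.0000


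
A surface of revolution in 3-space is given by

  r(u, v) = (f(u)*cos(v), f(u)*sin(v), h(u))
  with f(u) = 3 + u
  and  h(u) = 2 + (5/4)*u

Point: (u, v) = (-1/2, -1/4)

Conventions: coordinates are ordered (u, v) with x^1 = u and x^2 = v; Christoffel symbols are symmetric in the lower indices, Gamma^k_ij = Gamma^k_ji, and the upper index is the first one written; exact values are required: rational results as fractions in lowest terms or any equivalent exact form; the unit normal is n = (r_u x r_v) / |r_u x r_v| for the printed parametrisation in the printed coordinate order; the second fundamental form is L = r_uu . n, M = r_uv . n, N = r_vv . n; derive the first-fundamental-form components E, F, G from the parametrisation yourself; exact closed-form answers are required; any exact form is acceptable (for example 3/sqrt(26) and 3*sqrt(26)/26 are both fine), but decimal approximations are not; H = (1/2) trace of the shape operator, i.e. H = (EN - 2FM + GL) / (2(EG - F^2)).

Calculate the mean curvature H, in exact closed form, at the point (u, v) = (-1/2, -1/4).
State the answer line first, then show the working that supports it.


Answer: H = sqrt(41)/41

f = 5/2, f' = 1, f'' = 0, h' = 5/4, h'' = 0
E = 41/16, F = 0, G = 25/4; answer radicand W^2 = 41/16
unnormalised second-form numerators: l = 0, m = 0, n = 25/8; L = l/sqrt(41/16), and similarly M = m/sqrt(W^2), N = n/sqrt(W^2)
H = (E*n - 2*F*m + G*l) / (2*(EG - F^2)*sqrt(W^2)); E*n - 2*F*m + G*l = 1025/128, EG - F^2 = 1025/64, so H = (1/4)/sqrt(41/16)


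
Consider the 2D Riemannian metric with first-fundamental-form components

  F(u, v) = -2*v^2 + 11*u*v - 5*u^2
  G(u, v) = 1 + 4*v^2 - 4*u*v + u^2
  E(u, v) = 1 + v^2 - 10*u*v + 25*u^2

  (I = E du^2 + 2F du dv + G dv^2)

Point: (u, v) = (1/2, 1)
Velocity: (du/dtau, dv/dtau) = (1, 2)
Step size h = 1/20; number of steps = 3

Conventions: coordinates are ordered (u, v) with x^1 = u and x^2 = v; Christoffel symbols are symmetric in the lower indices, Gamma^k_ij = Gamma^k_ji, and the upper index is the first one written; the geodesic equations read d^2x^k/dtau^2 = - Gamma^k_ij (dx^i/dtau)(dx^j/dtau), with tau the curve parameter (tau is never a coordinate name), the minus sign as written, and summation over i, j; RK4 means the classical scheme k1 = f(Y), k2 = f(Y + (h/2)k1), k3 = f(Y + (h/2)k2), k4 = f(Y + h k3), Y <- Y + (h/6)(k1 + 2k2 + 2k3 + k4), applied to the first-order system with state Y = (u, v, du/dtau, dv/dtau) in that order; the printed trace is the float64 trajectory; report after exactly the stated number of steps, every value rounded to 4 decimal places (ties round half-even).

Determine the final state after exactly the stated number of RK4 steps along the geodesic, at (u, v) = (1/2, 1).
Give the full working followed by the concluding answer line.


f(Y) = (du/dtau, dv/dtau, -Gamma^u_ij Y'^i Y'^j, -Gamma^v_ij Y'^i Y'^j) with the Gammas evaluated at the stage position; h = 0.050000; intermediate values shown to 6 dp
step 0: u = 0.5000, v = 1.0000, du/dtau = 1.0000, dv/dtau = 2.0000
step 1:
  k1: at (u, v) = (0.500000, 1.000000), (du/dtau, dv/dtau) = (1.000000, 2.000000); Gamma_uuu = 1.363636, Gamma_uuv = -0.272727, Gamma_uvv = 0.545455, Gamma_vuu = 1.363636, Gamma_vuv = -0.272727, Gamma_vvv = 0.545455; k1 = (1.000000, 2.000000, -2.454545, -2.454545)
  k2: at (u, v) = (0.525000, 1.050000), (du/dtau, dv/dtau) = (0.938636, 1.938636); Gamma_uuu = 1.321032, Gamma_uuv = -0.264206, Gamma_uvv = 0.528413, Gamma_vuu = 1.321032, Gamma_vuv = -0.264206, Gamma_vvv = 0.528413; k2 = (0.938636, 1.938636, -2.188279, -2.188279)
  k3: at (u, v) = (0.523466, 1.048466), (du/dtau, dv/dtau) = (0.945293, 1.945293); Gamma_uuu = 1.321231, Gamma_uuv = -0.264246, Gamma_uvv = 0.528492, Gamma_vuu = 1.325107, Gamma_vuv = -0.265021, Gamma_vvv = 0.530043; k3 = (0.945293, 1.945293, -2.208697, -2.215176)
  k4: at (u, v) = (0.547265, 1.097265), (du/dtau, dv/dtau) = (0.889565, 1.889241); Gamma_uuu = 1.280516, Gamma_uuv = -0.256103, Gamma_uvv = 0.512206, Gamma_vuu = 1.286927, Gamma_vuv = -0.257385, Gamma_vvv = 0.514771; k4 = (0.889565, 1.889241, -1.980673, -1.990590)
  Y <- Y + (h/6)(k1 + 2k2 + 2k3 + k4): u = 0.5471, v = 1.0971, du/dtau = 0.8898, dv/dtau = 1.8896
step 2:
  k1: at (u, v) = (0.547145, 1.097142), (du/dtau, dv/dtau) = (0.889757, 1.889566); Gamma_uuu = 1.280538, Gamma_uuv = -0.256108, Gamma_uvv = 0.512215, Gamma_vuu = 1.287225, Gamma_vuv = -0.257445, Gamma_vvv = 0.514890; k1 = (0.889757, 1.889566, -1.981441, -1.991788)
  k2: at (u, v) = (0.569389, 1.144382), (du/dtau, dv/dtau) = (0.840221, 1.839772); Gamma_uuu = 1.241846, Gamma_uuv = -0.248369, Gamma_uvv = 0.496738, Gamma_vuu = 1.254107, Gamma_vuv = -0.250821, Gamma_vvv = 0.501643; k2 = (0.840221, 1.839772, -1.790182, -1.807858)
  k3: at (u, v) = (0.568151, 1.143137), (du/dtau, dv/dtau) = (0.845002, 1.844370); Gamma_uuu = 1.242065, Gamma_uuv = -0.248413, Gamma_uvv = 0.496826, Gamma_vuu = 1.257068, Gamma_vuv = -0.251414, Gamma_vvv = 0.502827; k3 = (0.845002, 1.844370, -1.802622, -1.824396)
  k4: at (u, v) = (0.589395, 1.189361), (du/dtau, dv/dtau) = (0.799626, 1.798346); Gamma_uuu = 1.205348, Gamma_uuv = -0.241070, Gamma_uvv = 0.482139, Gamma_vuu = 1.227095, Gamma_vuv = -0.245419, Gamma_vvv = 0.490838; k4 = (0.799626, 1.798346, -1.636646, -1.666174)
  Y <- Y + (h/6)(k1 + 2k2 + 2k3 + k4): u = 0.5893, v = 1.1893, du/dtau = 0.7997, dv/dtau = 1.7985
step 3:
  k1: at (u, v) = (0.589310, 1.189277), (du/dtau, dv/dtau) = (0.799726, 1.798546); Gamma_uuu = 1.205361, Gamma_uuv = -0.241072, Gamma_uvv = 0.482145, Gamma_vuu = 1.227290, Gamma_vuv = -0.245458, Gamma_vvv = 0.490916; k1 = (0.799726, 1.798546, -1.637039, -1.666821)
  k2: at (u, v) = (0.609304, 1.234241), (du/dtau, dv/dtau) = (0.758800, 1.756875); Gamma_uuu = 1.170586, Gamma_uuv = -0.234117, Gamma_uvv = 0.468235, Gamma_vuu = 1.200881, Gamma_vuv = -0.240176, Gamma_vvv = 0.480353; k2 = (0.758800, 1.756875, -1.495044, -1.533736)
  k3: at (u, v) = (0.608280, 1.233199), (du/dtau, dv/dtau) = (0.762350, 1.760202); Gamma_uuu = 1.170782, Gamma_uuv = -0.234156, Gamma_uvv = 0.468313, Gamma_vuu = 1.203101, Gamma_vuv = -0.240620, Gamma_vvv = 0.481241; k3 = (0.762350, 1.760202, -1.502987, -1.544477)
  k4: at (u, v) = (0.627428, 1.277288), (du/dtau, dv/dtau) = (0.724577, 1.721322); Gamma_uuu = 1.137810, Gamma_uuv = -0.227562, Gamma_uvv = 0.455124, Gamma_vuu = 1.178979, Gamma_vuv = -0.235796, Gamma_vvv = 0.471592; k4 = (0.724577, 1.721322, -1.378228, -1.428097)
  Y <- Y + (h/6)(k1 + 2k2 + 2k3 + k4): u = 0.6274, v = 1.2772, du/dtau = 0.7246, dv/dtau = 1.7215

Answer: u = 0.6274, v = 1.2772, du/dtau = 0.7246, dv/dtau = 1.7215


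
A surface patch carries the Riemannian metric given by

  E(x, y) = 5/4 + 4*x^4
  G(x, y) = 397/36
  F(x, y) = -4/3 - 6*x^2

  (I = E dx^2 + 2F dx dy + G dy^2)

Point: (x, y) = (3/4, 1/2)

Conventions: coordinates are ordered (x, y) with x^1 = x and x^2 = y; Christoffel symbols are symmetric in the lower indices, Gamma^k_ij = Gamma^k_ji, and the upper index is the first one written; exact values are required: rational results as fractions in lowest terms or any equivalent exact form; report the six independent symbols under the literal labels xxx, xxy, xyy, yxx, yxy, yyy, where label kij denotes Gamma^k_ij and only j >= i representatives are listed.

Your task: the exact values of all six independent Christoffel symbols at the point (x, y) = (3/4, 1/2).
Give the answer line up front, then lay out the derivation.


Answer: Gamma_xxx = -11880/12841, Gamma_xxy = 0, Gamma_xyy = 0, Gamma_yxx = -15552/12841, Gamma_yxy = 0, Gamma_yyy = 0

E = 161/64, F = -113/24, G = 397/36 at the point
E_x = 27/4, E_y = 0, F_x = -9, F_y = 0, G_x = 0, G_y = 0
EG - F^2 = 12841/2304;  g^inv = (2304/12841) * [[397/36, 113/24], [113/24, 161/64]]
first-kind symbols [ij,l] = (1/2)(d_i g_jl + d_j g_il - d_l g_ij): [xx,x] = E_x/2 = 27/8, [xx,y] = F_x - E_y/2 = -9, [xy,x] = E_y/2 = 0, [xy,y] = G_x/2 = 0, [yy,x] = F_y - G_x/2 = 0, [yy,y] = G_y/2 = 0
Gamma^x_ij = (G*[ij,x] - F*[ij,y])/(EG - F^2), Gamma^y_ij = (E*[ij,y] - F*[ij,x])/(EG - F^2)


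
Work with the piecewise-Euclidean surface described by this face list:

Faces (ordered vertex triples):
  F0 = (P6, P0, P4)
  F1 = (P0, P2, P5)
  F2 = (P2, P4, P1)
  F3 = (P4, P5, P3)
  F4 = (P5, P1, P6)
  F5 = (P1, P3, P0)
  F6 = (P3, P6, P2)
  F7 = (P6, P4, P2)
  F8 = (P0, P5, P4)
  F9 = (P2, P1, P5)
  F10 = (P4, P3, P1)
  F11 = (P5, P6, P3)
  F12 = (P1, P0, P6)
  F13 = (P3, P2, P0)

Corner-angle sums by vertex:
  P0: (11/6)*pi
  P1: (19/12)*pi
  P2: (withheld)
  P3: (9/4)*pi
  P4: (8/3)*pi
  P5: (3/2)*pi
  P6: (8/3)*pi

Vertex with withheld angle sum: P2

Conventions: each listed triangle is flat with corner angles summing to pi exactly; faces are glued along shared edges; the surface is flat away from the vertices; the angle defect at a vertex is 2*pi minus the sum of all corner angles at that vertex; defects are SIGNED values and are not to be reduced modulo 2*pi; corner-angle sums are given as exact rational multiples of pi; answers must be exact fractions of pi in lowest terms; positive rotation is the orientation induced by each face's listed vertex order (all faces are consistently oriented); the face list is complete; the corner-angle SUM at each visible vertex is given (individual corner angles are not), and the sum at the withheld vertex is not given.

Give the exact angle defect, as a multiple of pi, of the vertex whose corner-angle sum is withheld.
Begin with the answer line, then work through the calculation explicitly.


Answer: defect(P2) = pi/2

V = 7, E = 21, F = 14; chi = V - E + F = 0
Gauss-Bonnet: total defect = 2*pi*chi = 0; visible defects sum to -pi/2


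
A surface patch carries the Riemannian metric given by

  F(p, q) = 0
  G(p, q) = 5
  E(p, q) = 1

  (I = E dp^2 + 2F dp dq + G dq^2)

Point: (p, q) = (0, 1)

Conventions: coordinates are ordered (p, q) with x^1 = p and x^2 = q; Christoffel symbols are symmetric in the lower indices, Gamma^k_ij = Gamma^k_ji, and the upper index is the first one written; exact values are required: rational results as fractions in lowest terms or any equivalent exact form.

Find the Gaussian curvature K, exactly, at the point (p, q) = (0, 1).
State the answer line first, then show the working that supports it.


Answer: K = 0

E = 1, F = 0, G = 5, EG - F^2 = 5 at the point
E_p = 0, E_q = 0, F_p = 0, F_q = 0, G_p = 0, G_q = 0
E_qq = 0, F_pq = 0, G_pp = 0
By Brioschi, K is (det M1 - det M2) divided by (EG - F^2) squared.
M1 = [[-E_qq/2 + F_pq - G_pp/2, E_p/2, F_p - E_q/2], [F_q - G_p/2, E, F], [G_q/2, F, G]] = [[0, 0, 0], [0, 1, 0], [0, 0, 5]]; det M1 = 0
M2 = [[0, E_q/2, G_p/2], [E_q/2, E, F], [G_p/2, F, G]] = [[0, 0, 0], [0, 1, 0], [0, 0, 5]]; det M2 = 0
det M1 - det M2 = 0; K = 0 / (5)^2 = 0


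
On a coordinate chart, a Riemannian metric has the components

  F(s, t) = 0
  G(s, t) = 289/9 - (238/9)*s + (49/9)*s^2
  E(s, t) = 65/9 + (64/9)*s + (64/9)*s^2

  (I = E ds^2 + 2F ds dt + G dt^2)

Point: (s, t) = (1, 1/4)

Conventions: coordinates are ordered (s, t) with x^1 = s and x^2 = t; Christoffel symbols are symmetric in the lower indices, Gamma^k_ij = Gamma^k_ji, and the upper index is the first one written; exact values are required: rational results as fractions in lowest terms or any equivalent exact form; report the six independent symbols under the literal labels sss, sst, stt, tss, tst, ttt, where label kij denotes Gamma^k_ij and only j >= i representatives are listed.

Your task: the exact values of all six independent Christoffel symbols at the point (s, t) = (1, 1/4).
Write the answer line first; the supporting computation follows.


Answer: Gamma_sss = 96/193, Gamma_sst = 0, Gamma_stt = 70/193, Gamma_tss = 0, Gamma_tst = -7/10, Gamma_ttt = 0

E = 193/9, F = 0, G = 100/9 at the point
E_s = 64/3, E_t = 0, F_s = 0, F_t = 0, G_s = -140/9, G_t = 0
EG - F^2 = 19300/81;  g^inv = (81/19300) * [[100/9, 0], [0, 193/9]]
first-kind symbols [ij,l] = (1/2)(d_i g_jl + d_j g_il - d_l g_ij): [ss,s] = E_s/2 = 32/3, [ss,t] = F_s - E_t/2 = 0, [st,s] = E_t/2 = 0, [st,t] = G_s/2 = -70/9, [tt,s] = F_t - G_s/2 = 70/9, [tt,t] = G_t/2 = 0
Gamma^s_ij = (G*[ij,s] - F*[ij,t])/(EG - F^2), Gamma^t_ij = (E*[ij,t] - F*[ij,s])/(EG - F^2)


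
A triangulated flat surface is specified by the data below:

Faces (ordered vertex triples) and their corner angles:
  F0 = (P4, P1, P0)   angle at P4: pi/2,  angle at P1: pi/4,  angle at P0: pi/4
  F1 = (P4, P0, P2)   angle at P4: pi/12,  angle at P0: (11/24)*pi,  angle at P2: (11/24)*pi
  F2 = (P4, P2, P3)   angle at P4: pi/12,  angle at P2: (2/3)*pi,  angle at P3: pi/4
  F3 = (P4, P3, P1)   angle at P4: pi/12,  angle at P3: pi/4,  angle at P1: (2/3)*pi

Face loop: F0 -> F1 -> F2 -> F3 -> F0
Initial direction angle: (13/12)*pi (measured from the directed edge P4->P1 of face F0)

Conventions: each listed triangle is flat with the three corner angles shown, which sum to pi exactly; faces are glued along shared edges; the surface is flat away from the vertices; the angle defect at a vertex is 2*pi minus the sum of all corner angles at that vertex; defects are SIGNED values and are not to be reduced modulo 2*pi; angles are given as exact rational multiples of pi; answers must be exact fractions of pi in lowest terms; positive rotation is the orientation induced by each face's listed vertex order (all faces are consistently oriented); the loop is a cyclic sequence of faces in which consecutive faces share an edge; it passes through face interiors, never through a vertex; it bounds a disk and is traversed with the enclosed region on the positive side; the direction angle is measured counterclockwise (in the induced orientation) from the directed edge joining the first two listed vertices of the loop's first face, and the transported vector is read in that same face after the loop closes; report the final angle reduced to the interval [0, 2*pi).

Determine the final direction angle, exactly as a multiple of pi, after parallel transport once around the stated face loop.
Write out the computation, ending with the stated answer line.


enclosed vertex P4: corner angles sum to (3/4)*pi, defect = 2*pi - (3/4)*pi = (5/4)*pi
summing the enclosed defects onto the initial angle, mod 2*pi in the induced orientation:
final angle = (13/12)*pi + (5/4)*pi = pi/3 (mod 2*pi)

Answer: final direction angle = pi/3


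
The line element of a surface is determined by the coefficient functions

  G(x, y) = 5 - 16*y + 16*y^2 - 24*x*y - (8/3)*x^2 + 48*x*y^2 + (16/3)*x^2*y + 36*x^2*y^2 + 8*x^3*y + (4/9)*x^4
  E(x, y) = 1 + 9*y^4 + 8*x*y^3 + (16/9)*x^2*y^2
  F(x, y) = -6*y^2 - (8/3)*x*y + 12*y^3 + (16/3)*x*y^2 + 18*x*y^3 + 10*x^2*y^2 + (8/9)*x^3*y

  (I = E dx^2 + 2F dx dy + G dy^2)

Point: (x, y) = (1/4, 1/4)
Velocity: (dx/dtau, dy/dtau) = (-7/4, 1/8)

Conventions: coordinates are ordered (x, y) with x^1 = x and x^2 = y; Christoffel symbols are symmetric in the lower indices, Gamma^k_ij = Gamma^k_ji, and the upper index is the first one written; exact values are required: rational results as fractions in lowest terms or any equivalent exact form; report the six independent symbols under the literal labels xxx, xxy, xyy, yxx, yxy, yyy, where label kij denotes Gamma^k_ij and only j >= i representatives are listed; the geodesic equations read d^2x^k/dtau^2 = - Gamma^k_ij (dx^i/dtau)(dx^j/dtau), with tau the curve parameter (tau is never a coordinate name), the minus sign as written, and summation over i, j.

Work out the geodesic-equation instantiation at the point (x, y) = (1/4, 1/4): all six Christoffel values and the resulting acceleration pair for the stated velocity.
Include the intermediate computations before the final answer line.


E = 2473/2304, F = -91/576, G = 193/144 at the point
E_x = 13/72, E_y = 143/144, F_x = 29/96, F_y = 121/288, G_x = -77/36, G_y = -77/12
EG - F^2 = 3257/2304;  g^inv = (2304/3257) * [[193/144, 91/576], [91/576, 2473/2304]]
first-kind symbols [ij,l] = (1/2)(d_i g_jl + d_j g_il - d_l g_ij): [xx,x] = E_x/2 = 13/144, [xx,y] = F_x - E_y/2 = -7/36, [xy,x] = E_y/2 = 143/288, [xy,y] = G_x/2 = -77/72, [yy,x] = F_y - G_x/2 = 143/96, [yy,y] = G_y/2 = -77/24
Gamma^x_ij = (G*[ij,x] - F*[ij,y])/(EG - F^2), Gamma^y_ij = (E*[ij,y] - F*[ij,x])/(EG - F^2)
Gamma_xxx = 208/3257, Gamma_xxy = 1144/3257, Gamma_xyy = 3432/3257, Gamma_yxx = -448/3257, Gamma_yxy = -2464/3257, Gamma_yyy = -7392/3257
d^2x/dtau^2 = -(Gamma_xxx*(-7/4)^2 + 2*Gamma_xxy*(-7/4)*(1/8) + Gamma_xyy*(1/8)^2) = -1521/26056
d^2y/dtau^2 = -(Gamma_yxx*(-7/4)^2 + 2*Gamma_yxy*(-7/4)*(1/8) + Gamma_yyy*(1/8)^2) = 819/6514

Answer: Gamma_xxx = 208/3257, Gamma_xxy = 1144/3257, Gamma_xyy = 3432/3257, Gamma_yxx = -448/3257, Gamma_yxy = -2464/3257, Gamma_yyy = -7392/3257; accelerations (d^2x/dtau^2, d^2y/dtau^2) = (-1521/26056, 819/6514)


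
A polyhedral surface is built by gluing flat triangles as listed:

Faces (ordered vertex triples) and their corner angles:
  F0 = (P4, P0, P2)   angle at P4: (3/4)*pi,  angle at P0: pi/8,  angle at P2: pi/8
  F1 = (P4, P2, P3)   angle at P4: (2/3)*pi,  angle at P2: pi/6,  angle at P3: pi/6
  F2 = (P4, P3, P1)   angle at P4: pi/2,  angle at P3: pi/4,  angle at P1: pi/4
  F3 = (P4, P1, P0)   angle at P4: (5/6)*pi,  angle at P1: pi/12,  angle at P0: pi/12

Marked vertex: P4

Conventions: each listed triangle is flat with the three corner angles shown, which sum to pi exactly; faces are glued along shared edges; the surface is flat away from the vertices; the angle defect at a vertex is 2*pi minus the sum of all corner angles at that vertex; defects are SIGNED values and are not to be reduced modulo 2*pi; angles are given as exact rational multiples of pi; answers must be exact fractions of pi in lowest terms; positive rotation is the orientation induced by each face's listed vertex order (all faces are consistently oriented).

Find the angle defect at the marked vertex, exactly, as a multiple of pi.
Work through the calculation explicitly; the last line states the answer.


Sum of corner angles at P4: (11/4)*pi
defect = 2*pi - (11/4)*pi

Answer: defect(P4) = (-3/4)*pi


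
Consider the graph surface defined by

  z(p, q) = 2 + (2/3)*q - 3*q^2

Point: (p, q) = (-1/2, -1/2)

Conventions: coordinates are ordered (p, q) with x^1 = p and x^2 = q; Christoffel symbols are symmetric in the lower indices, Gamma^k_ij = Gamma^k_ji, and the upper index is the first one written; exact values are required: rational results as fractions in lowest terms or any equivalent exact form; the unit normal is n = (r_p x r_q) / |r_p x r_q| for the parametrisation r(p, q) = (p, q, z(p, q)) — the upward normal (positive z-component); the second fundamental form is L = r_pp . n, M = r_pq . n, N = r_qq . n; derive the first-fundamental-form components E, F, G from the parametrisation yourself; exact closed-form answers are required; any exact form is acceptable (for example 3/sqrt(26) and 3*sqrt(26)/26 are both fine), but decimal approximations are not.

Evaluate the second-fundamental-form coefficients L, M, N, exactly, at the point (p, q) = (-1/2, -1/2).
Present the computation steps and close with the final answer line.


z_p = 0, z_q = 11/3, z_pp = 0, z_pq = 0, z_qq = -6
E = 1, F = 0, G = 130/9; answer radicand W^2 = 130/9
unnormalised second-form numerators: l = 0, m = 0, n = -6; L = l/sqrt(130/9), and similarly M = m/sqrt(W^2), N = n/sqrt(W^2)

Answer: L = 0, M = 0, N = -9*sqrt(130)/65
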